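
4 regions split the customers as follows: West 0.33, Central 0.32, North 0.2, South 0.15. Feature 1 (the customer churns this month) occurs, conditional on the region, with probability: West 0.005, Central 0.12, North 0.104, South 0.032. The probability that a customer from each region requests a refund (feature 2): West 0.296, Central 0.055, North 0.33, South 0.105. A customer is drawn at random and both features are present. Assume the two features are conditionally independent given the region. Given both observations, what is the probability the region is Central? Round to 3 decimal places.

0.212

Unnormalized posteriors (prior × likelihood):
  West: 0.33 × 0.005 × 0.296 = 0.0004884
  Central: 0.32 × 0.12 × 0.055 = 0.002112
  North: 0.2 × 0.104 × 0.33 = 0.006864
  South: 0.15 × 0.032 × 0.105 = 0.000504
Total = 0.0099684.
P(Central | evidence) = 0.002112 / 0.0099684 ≈ 0.212.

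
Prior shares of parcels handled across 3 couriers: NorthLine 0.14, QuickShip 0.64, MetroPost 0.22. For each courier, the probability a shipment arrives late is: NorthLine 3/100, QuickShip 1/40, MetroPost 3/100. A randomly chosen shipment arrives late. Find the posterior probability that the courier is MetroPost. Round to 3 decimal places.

Compute prior × likelihood for every hypothesis:
  NorthLine: 0.14 × 0.03 = 0.0042
  QuickShip: 0.64 × 0.025 = 0.016
  MetroPost: 0.22 × 0.03 = 0.0066
Sum = 0.0268.
P(MetroPost | evidence) = 0.0066 / 0.0268 ≈ 0.246.

0.246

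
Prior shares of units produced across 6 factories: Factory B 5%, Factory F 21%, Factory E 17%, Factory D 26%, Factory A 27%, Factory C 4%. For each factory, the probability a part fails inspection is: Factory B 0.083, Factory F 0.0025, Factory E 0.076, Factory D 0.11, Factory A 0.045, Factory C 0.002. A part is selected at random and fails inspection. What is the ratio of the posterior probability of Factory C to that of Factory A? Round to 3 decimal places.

0.007

By Bayes' rule, posterior ∝ prior × likelihood:
  Factory B: 0.05 × 0.083 = 0.00415
  Factory F: 0.21 × 0.0025 = 0.000525
  Factory E: 0.17 × 0.076 = 0.01292
  Factory D: 0.26 × 0.11 = 0.0286
  Factory A: 0.27 × 0.045 = 0.01215
  Factory C: 0.04 × 0.002 = 0.00008
Total = 0.058425.
The ratio is 0.00008 / 0.01215 (the normalizer cancels) = 0.007.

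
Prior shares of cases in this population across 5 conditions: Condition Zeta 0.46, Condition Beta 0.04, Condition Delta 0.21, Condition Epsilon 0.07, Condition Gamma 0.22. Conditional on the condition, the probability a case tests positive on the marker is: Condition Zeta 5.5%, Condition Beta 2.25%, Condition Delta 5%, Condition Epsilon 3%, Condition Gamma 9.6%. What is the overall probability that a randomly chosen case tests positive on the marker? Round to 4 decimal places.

Prior × likelihood for each hypothesis:
  Condition Zeta: 0.46 × 0.055 = 0.0253
  Condition Beta: 0.04 × 0.0225 = 0.0009
  Condition Delta: 0.21 × 0.05 = 0.0105
  Condition Epsilon: 0.07 × 0.03 = 0.0021
  Condition Gamma: 0.22 × 0.096 = 0.02112
P(marker-positive) = 0.0253 + 0.0009 + 0.0105 + 0.0021 + 0.02112 = 0.05992 → 0.0599.

0.0599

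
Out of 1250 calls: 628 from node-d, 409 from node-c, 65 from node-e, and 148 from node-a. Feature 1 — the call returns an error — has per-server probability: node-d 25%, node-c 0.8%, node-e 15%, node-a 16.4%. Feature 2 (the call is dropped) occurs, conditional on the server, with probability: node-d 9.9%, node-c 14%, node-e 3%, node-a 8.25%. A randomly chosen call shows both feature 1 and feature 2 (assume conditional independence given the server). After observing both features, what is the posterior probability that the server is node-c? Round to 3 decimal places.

0.025

Compute prior × likelihood for every hypothesis:
  node-d: 0.5024 × 0.25 × 0.099 = 0.0124344
  node-c: 0.3272 × 0.008 × 0.14 = 0.000366464
  node-e: 0.052 × 0.15 × 0.03 = 0.000234
  node-a: 0.1184 × 0.164 × 0.0825 = 0.001601952
Total = 0.014636816.
P(node-c | evidence) = 0.000366464 / 0.014636816 ≈ 0.025.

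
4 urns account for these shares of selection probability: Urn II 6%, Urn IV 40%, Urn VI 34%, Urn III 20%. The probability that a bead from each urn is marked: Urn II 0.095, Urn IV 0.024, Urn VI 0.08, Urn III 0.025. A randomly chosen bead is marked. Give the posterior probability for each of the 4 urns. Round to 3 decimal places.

Urn II 0.120, Urn IV 0.202, Urn VI 0.573, Urn III 0.105

Compute prior × likelihood for every hypothesis:
  Urn II: 0.06 × 0.095 = 0.0057
  Urn IV: 0.4 × 0.024 = 0.0096
  Urn VI: 0.34 × 0.08 = 0.0272
  Urn III: 0.2 × 0.025 = 0.005
Total = 0.0475.
P(Urn II | marked) = 0.0057/0.0475 ≈ 0.120
P(Urn IV | marked) = 0.0096/0.0475 ≈ 0.202
P(Urn VI | marked) = 0.0272/0.0475 ≈ 0.573
P(Urn III | marked) = 0.005/0.0475 ≈ 0.105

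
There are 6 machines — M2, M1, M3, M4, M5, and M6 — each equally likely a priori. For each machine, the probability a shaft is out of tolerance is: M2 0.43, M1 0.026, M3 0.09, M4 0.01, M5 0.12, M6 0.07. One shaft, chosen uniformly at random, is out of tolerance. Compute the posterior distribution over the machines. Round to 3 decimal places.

M2 0.576, M1 0.035, M3 0.121, M4 0.013, M5 0.161, M6 0.094

With a uniform prior (1/6 each), posterior ∝ likelihood:
  M2: 0.43
  M1: 0.026
  M3: 0.09
  M4: 0.01
  M5: 0.12
  M6: 0.07
Sum = 0.746.
P(M2 | oversize) = 0.43/0.746 ≈ 0.576
P(M1 | oversize) = 0.026/0.746 ≈ 0.035
P(M3 | oversize) = 0.09/0.746 ≈ 0.121
P(M4 | oversize) = 0.01/0.746 ≈ 0.013
P(M5 | oversize) = 0.12/0.746 ≈ 0.161
P(M6 | oversize) = 0.07/0.746 ≈ 0.094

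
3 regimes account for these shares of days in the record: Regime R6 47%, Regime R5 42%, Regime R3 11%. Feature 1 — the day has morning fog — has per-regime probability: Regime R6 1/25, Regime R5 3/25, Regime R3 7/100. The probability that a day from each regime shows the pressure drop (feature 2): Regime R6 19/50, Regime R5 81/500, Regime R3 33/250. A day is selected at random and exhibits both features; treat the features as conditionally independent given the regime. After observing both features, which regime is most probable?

Regime R5

By Bayes' rule, posterior ∝ prior × likelihood:
  Regime R6: 0.47 × 0.04 × 0.38 = 0.007144
  Regime R5: 0.42 × 0.12 × 0.162 = 0.0081648
  Regime R3: 0.11 × 0.07 × 0.132 = 0.0010164
Sum = 0.0163252.
Largest term belongs to Regime R5, so Regime R5 is most probable.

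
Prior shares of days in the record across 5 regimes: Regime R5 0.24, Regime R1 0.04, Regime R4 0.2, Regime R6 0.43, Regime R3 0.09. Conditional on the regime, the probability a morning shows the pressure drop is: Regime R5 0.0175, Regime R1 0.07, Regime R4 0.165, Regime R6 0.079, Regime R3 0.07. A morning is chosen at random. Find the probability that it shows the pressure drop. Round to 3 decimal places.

By Bayes' rule, posterior ∝ prior × likelihood:
  Regime R5: 0.24 × 0.0175 = 0.0042
  Regime R1: 0.04 × 0.07 = 0.0028
  Regime R4: 0.2 × 0.165 = 0.033
  Regime R6: 0.43 × 0.079 = 0.03397
  Regime R3: 0.09 × 0.07 = 0.0063
P(drop) = 0.0042 + 0.0028 + 0.033 + 0.03397 + 0.0063 = 0.08027 → 0.080.

0.080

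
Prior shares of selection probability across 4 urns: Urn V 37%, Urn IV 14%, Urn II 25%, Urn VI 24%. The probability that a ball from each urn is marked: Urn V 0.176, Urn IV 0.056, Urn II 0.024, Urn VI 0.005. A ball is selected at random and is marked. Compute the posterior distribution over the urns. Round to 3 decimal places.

Urn V 0.812, Urn IV 0.098, Urn II 0.075, Urn VI 0.015

Unnormalized posteriors (prior × likelihood):
  Urn V: 0.37 × 0.176 = 0.06512
  Urn IV: 0.14 × 0.056 = 0.00784
  Urn II: 0.25 × 0.024 = 0.006
  Urn VI: 0.24 × 0.005 = 0.0012
Normalizing constant = 0.08016.
P(Urn V | marked) = 0.06512/0.08016 ≈ 0.812
P(Urn IV | marked) = 0.00784/0.08016 ≈ 0.098
P(Urn II | marked) = 0.006/0.08016 ≈ 0.075
P(Urn VI | marked) = 0.0012/0.08016 ≈ 0.015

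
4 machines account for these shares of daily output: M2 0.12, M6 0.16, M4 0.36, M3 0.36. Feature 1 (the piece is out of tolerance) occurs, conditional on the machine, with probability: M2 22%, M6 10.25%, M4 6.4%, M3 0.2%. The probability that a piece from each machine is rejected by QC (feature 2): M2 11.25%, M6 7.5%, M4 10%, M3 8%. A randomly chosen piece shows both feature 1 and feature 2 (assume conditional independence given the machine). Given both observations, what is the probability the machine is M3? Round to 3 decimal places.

Prior × likelihood for each hypothesis:
  M2: 0.12 × 0.22 × 0.1125 = 0.00297
  M6: 0.16 × 0.1025 × 0.075 = 0.00123
  M4: 0.36 × 0.064 × 0.1 = 0.002304
  M3: 0.36 × 0.002 × 0.08 = 0.0000576
Total = 0.0065616.
P(M3 | evidence) = 0.0000576 / 0.0065616 ≈ 0.009.

0.009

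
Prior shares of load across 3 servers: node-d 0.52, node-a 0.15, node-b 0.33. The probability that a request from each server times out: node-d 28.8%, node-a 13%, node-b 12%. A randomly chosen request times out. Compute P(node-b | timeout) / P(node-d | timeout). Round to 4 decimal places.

0.2644

Compute prior × likelihood for every hypothesis:
  node-d: 0.52 × 0.288 = 0.14976
  node-a: 0.15 × 0.13 = 0.0195
  node-b: 0.33 × 0.12 = 0.0396
Normalizing constant = 0.20886.
The ratio is 0.0396 / 0.14976 (the normalizer cancels) = 0.2644.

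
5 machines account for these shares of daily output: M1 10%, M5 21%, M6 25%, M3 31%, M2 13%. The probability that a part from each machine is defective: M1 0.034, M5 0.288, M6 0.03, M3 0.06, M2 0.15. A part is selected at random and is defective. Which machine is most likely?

M5

Compute prior × likelihood for every hypothesis:
  M1: 0.1 × 0.034 = 0.0034
  M5: 0.21 × 0.288 = 0.06048
  M6: 0.25 × 0.03 = 0.0075
  M3: 0.31 × 0.06 = 0.0186
  M2: 0.13 × 0.15 = 0.0195
Sum = 0.10948.
Largest term belongs to M5, so M5 is most probable.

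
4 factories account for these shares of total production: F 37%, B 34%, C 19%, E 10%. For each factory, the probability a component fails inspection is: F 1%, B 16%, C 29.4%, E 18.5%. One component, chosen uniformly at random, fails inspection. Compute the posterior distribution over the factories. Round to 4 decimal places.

F 0.0279, B 0.4107, C 0.4217, E 0.1397

By Bayes' rule, posterior ∝ prior × likelihood:
  F: 0.37 × 0.01 = 0.0037
  B: 0.34 × 0.16 = 0.0544
  C: 0.19 × 0.294 = 0.05586
  E: 0.1 × 0.185 = 0.0185
Normalizing constant = 0.13246.
P(F | nonconforming) = 0.0037/0.13246 ≈ 0.0279
P(B | nonconforming) = 0.0544/0.13246 ≈ 0.4107
P(C | nonconforming) = 0.05586/0.13246 ≈ 0.4217
P(E | nonconforming) = 0.0185/0.13246 ≈ 0.1397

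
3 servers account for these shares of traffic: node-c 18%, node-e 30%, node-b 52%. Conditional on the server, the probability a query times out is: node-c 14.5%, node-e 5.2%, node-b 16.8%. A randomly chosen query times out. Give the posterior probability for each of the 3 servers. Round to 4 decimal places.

By Bayes' rule, posterior ∝ prior × likelihood:
  node-c: 0.18 × 0.145 = 0.0261
  node-e: 0.3 × 0.052 = 0.0156
  node-b: 0.52 × 0.168 = 0.08736
Sum = 0.12906.
P(node-c | timeout) = 0.0261/0.12906 ≈ 0.2022
P(node-e | timeout) = 0.0156/0.12906 ≈ 0.1209
P(node-b | timeout) = 0.08736/0.12906 ≈ 0.6769

node-c 0.2022, node-e 0.1209, node-b 0.6769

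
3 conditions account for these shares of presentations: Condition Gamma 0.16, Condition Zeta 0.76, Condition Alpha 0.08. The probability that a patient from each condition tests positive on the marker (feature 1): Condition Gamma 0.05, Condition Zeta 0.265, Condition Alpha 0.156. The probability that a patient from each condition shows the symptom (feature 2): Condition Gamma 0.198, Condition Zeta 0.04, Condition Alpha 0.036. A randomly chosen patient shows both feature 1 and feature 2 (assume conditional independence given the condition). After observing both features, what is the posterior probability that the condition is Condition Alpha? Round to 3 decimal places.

Compute prior × likelihood for every hypothesis:
  Condition Gamma: 0.16 × 0.05 × 0.198 = 0.001584
  Condition Zeta: 0.76 × 0.265 × 0.04 = 0.008056
  Condition Alpha: 0.08 × 0.156 × 0.036 = 0.00044928
Normalizing constant = 0.01008928.
P(Condition Alpha | evidence) = 0.00044928 / 0.01008928 ≈ 0.045.

0.045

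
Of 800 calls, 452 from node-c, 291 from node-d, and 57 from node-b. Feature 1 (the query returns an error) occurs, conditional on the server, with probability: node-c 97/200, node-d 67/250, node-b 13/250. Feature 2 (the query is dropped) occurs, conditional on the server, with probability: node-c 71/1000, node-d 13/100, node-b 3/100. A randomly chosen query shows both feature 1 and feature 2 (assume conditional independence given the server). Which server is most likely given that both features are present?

node-c

Unnormalized posteriors (prior × likelihood):
  node-c: 0.565 × 0.485 × 0.071 = 0.019455775
  node-d: 0.36375 × 0.268 × 0.13 = 0.01267305
  node-b: 0.07125 × 0.052 × 0.03 = 0.00011115
Total = 0.032239975.
Largest term belongs to node-c, so node-c is most probable.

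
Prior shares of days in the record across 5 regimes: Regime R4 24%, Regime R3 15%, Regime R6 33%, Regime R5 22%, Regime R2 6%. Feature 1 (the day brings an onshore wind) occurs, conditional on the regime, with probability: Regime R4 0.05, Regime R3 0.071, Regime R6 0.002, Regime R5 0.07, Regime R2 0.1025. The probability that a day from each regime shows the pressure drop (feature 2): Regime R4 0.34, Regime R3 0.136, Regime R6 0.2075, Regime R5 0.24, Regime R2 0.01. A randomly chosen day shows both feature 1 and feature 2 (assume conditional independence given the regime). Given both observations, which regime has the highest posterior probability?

Regime R4

By Bayes' rule, posterior ∝ prior × likelihood:
  Regime R4: 0.24 × 0.05 × 0.34 = 0.00408
  Regime R3: 0.15 × 0.071 × 0.136 = 0.0014484
  Regime R6: 0.33 × 0.002 × 0.2075 = 0.00013695
  Regime R5: 0.22 × 0.07 × 0.24 = 0.003696
  Regime R2: 0.06 × 0.1025 × 0.01 = 0.0000615
Normalizing constant = 0.00942285.
Largest term belongs to Regime R4, so Regime R4 is most probable.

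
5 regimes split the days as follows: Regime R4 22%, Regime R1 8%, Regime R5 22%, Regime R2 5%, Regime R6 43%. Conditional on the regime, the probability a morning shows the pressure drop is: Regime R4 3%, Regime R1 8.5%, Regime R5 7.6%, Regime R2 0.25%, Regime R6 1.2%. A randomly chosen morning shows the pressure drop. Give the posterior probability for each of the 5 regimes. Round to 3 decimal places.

Regime R4 0.186, Regime R1 0.192, Regime R5 0.472, Regime R2 0.004, Regime R6 0.146

By Bayes' rule, posterior ∝ prior × likelihood:
  Regime R4: 0.22 × 0.03 = 0.0066
  Regime R1: 0.08 × 0.085 = 0.0068
  Regime R5: 0.22 × 0.076 = 0.01672
  Regime R2: 0.05 × 0.0025 = 0.000125
  Regime R6: 0.43 × 0.012 = 0.00516
Normalizing constant = 0.035405.
P(Regime R4 | drop) = 0.0066/0.035405 ≈ 0.186
P(Regime R1 | drop) = 0.0068/0.035405 ≈ 0.192
P(Regime R5 | drop) = 0.01672/0.035405 ≈ 0.472
P(Regime R2 | drop) = 0.000125/0.035405 ≈ 0.004
P(Regime R6 | drop) = 0.00516/0.035405 ≈ 0.146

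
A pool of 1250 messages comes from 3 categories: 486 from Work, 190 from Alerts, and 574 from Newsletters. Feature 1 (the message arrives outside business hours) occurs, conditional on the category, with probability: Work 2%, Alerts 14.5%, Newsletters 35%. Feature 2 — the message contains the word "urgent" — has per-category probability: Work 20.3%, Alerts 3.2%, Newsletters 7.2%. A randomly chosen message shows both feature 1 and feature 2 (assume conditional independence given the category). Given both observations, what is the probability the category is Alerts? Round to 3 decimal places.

Unnormalized posteriors (prior × likelihood):
  Work: 0.3888 × 0.02 × 0.203 = 0.001578528
  Alerts: 0.152 × 0.145 × 0.032 = 0.00070528
  Newsletters: 0.4592 × 0.35 × 0.072 = 0.01157184
Sum = 0.013855648.
P(Alerts | evidence) = 0.00070528 / 0.013855648 ≈ 0.051.

0.051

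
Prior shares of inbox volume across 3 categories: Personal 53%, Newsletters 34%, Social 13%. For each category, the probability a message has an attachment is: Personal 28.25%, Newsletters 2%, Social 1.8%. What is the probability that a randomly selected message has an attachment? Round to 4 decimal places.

Unnormalized posteriors (prior × likelihood):
  Personal: 0.53 × 0.2825 = 0.149725
  Newsletters: 0.34 × 0.02 = 0.0068
  Social: 0.13 × 0.018 = 0.00234
P(attachment) = 0.149725 + 0.0068 + 0.00234 = 0.158865 → 0.1589.

0.1589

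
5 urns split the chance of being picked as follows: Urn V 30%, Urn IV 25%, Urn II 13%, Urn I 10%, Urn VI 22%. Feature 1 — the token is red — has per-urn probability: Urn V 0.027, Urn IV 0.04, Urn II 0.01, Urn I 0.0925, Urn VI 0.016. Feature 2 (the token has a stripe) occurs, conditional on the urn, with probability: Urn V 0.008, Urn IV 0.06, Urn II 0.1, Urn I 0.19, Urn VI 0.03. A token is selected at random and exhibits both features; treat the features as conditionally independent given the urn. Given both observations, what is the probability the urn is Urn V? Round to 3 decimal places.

0.024

By Bayes' rule, posterior ∝ prior × likelihood:
  Urn V: 0.3 × 0.027 × 0.008 = 0.0000648
  Urn IV: 0.25 × 0.04 × 0.06 = 0.0006
  Urn II: 0.13 × 0.01 × 0.1 = 0.00013
  Urn I: 0.1 × 0.0925 × 0.19 = 0.0017575
  Urn VI: 0.22 × 0.016 × 0.03 = 0.0001056
Normalizing constant = 0.0026579.
P(Urn V | evidence) = 0.0000648 / 0.0026579 ≈ 0.024.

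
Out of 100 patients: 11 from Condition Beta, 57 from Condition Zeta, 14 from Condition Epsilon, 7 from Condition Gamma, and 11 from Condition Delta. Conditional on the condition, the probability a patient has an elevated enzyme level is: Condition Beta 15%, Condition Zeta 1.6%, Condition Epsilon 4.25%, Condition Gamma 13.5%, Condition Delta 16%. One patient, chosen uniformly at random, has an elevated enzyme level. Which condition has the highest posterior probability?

Condition Delta

By Bayes' rule, posterior ∝ prior × likelihood:
  Condition Beta: 0.11 × 0.15 = 0.0165
  Condition Zeta: 0.57 × 0.016 = 0.00912
  Condition Epsilon: 0.14 × 0.0425 = 0.00595
  Condition Gamma: 0.07 × 0.135 = 0.00945
  Condition Delta: 0.11 × 0.16 = 0.0176
Sum = 0.05862.
Largest term belongs to Condition Delta, so Condition Delta is most probable.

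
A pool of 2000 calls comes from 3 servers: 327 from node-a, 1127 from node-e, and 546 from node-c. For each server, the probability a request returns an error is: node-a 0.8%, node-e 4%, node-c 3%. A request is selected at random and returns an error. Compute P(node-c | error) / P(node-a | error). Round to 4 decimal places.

6.2615

Prior × likelihood for each hypothesis:
  node-a: 0.1635 × 0.008 = 0.001308
  node-e: 0.5635 × 0.04 = 0.02254
  node-c: 0.273 × 0.03 = 0.00819
Normalizing constant = 0.032038.
The ratio is 0.00819 / 0.001308 (the normalizer cancels) = 6.2615.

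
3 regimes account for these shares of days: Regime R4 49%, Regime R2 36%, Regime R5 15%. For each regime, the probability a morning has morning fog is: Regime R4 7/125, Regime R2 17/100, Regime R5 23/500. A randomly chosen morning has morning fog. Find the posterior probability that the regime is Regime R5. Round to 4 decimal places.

Compute prior × likelihood for every hypothesis:
  Regime R4: 0.49 × 0.056 = 0.02744
  Regime R2: 0.36 × 0.17 = 0.0612
  Regime R5: 0.15 × 0.046 = 0.0069
Total = 0.09554.
P(Regime R5 | evidence) = 0.0069 / 0.09554 ≈ 0.0722.

0.0722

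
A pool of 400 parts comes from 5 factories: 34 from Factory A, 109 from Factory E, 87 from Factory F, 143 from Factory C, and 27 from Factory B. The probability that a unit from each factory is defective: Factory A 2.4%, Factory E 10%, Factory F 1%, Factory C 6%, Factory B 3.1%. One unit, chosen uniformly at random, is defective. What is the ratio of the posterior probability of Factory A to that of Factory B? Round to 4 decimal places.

Unnormalized posteriors (prior × likelihood):
  Factory A: 0.085 × 0.024 = 0.00204
  Factory E: 0.2725 × 0.1 = 0.02725
  Factory F: 0.2175 × 0.01 = 0.002175
  Factory C: 0.3575 × 0.06 = 0.02145
  Factory B: 0.0675 × 0.031 = 0.0020925
Total = 0.0550075.
The ratio is 0.00204 / 0.0020925 (the normalizer cancels) = 0.9749.

0.9749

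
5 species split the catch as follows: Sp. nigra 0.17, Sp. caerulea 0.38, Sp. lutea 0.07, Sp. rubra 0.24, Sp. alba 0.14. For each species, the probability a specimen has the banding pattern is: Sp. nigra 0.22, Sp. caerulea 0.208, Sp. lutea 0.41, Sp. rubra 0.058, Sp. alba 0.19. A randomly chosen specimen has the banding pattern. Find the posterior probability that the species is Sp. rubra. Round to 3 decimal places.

0.075

Compute prior × likelihood for every hypothesis:
  Sp. nigra: 0.17 × 0.22 = 0.0374
  Sp. caerulea: 0.38 × 0.208 = 0.07904
  Sp. lutea: 0.07 × 0.41 = 0.0287
  Sp. rubra: 0.24 × 0.058 = 0.01392
  Sp. alba: 0.14 × 0.19 = 0.0266
Total = 0.18566.
P(Sp. rubra | evidence) = 0.01392 / 0.18566 ≈ 0.075.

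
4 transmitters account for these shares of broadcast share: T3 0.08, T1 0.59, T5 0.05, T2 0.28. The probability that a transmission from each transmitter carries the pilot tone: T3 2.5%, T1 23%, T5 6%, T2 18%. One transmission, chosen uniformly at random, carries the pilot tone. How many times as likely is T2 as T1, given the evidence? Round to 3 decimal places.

0.371

Compute prior × likelihood for every hypothesis:
  T3: 0.08 × 0.025 = 0.002
  T1: 0.59 × 0.23 = 0.1357
  T5: 0.05 × 0.06 = 0.003
  T2: 0.28 × 0.18 = 0.0504
Total = 0.1911.
The ratio is 0.0504 / 0.1357 (the normalizer cancels) = 0.371.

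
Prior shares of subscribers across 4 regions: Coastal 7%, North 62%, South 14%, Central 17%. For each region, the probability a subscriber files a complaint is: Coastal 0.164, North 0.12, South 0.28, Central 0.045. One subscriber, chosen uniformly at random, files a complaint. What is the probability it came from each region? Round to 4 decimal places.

Prior × likelihood for each hypothesis:
  Coastal: 0.07 × 0.164 = 0.01148
  North: 0.62 × 0.12 = 0.0744
  South: 0.14 × 0.28 = 0.0392
  Central: 0.17 × 0.045 = 0.00765
Sum = 0.13273.
P(Coastal | complaint) = 0.01148/0.13273 ≈ 0.0865
P(North | complaint) = 0.0744/0.13273 ≈ 0.5605
P(South | complaint) = 0.0392/0.13273 ≈ 0.2953
P(Central | complaint) = 0.00765/0.13273 ≈ 0.0576

Coastal 0.0865, North 0.5605, South 0.2953, Central 0.0576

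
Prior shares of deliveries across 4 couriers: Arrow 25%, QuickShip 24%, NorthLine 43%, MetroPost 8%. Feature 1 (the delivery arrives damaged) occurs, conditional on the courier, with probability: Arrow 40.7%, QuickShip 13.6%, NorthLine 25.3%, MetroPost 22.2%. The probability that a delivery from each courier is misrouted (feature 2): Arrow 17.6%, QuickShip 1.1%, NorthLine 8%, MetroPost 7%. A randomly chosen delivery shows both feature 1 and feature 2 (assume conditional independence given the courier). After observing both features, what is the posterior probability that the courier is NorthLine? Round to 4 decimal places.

0.3085

By Bayes' rule, posterior ∝ prior × likelihood:
  Arrow: 0.25 × 0.407 × 0.176 = 0.017908
  QuickShip: 0.24 × 0.136 × 0.011 = 0.00035904
  NorthLine: 0.43 × 0.253 × 0.08 = 0.0087032
  MetroPost: 0.08 × 0.222 × 0.07 = 0.0012432
Sum = 0.02821344.
P(NorthLine | evidence) = 0.0087032 / 0.02821344 ≈ 0.3085.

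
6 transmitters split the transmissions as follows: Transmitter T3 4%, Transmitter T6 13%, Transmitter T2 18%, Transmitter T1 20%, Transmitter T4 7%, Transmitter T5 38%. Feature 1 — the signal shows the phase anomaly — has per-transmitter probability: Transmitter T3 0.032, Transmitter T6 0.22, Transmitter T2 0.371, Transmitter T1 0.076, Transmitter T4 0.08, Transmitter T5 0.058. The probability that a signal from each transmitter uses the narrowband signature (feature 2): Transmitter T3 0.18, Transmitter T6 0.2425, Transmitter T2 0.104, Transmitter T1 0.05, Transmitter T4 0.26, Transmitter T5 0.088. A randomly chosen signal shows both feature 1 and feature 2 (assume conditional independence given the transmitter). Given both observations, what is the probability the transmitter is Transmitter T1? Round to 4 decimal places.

0.0416

Compute prior × likelihood for every hypothesis:
  Transmitter T3: 0.04 × 0.032 × 0.18 = 0.0002304
  Transmitter T6: 0.13 × 0.22 × 0.2425 = 0.0069355
  Transmitter T2: 0.18 × 0.371 × 0.104 = 0.00694512
  Transmitter T1: 0.2 × 0.076 × 0.05 = 0.00076
  Transmitter T4: 0.07 × 0.08 × 0.26 = 0.001456
  Transmitter T5: 0.38 × 0.058 × 0.088 = 0.00193952
Normalizing constant = 0.01826654.
P(Transmitter T1 | evidence) = 0.00076 / 0.01826654 ≈ 0.0416.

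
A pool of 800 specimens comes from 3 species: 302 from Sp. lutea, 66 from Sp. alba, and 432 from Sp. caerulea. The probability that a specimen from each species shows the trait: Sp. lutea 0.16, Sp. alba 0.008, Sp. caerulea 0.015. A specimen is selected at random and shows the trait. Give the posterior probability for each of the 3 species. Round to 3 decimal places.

Sp. lutea 0.873, Sp. alba 0.010, Sp. caerulea 0.117

Prior × likelihood for each hypothesis:
  Sp. lutea: 0.3775 × 0.16 = 0.0604
  Sp. alba: 0.0825 × 0.008 = 0.00066
  Sp. caerulea: 0.54 × 0.015 = 0.0081
Sum = 0.06916.
P(Sp. lutea | trait) = 0.0604/0.06916 ≈ 0.873
P(Sp. alba | trait) = 0.00066/0.06916 ≈ 0.010
P(Sp. caerulea | trait) = 0.0081/0.06916 ≈ 0.117
(Check: 0.873+0.010+0.117 = 1.000.)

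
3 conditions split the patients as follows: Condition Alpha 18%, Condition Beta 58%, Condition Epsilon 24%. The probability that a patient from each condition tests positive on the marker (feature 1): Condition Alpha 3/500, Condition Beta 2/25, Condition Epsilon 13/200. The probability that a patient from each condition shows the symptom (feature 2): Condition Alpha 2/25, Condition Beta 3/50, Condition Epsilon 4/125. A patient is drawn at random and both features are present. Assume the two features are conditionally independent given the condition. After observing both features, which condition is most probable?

Condition Beta

By Bayes' rule, posterior ∝ prior × likelihood:
  Condition Alpha: 0.18 × 0.006 × 0.08 = 0.0000864
  Condition Beta: 0.58 × 0.08 × 0.06 = 0.002784
  Condition Epsilon: 0.24 × 0.065 × 0.032 = 0.0004992
Sum = 0.0033696.
Largest term belongs to Condition Beta, so Condition Beta is most probable.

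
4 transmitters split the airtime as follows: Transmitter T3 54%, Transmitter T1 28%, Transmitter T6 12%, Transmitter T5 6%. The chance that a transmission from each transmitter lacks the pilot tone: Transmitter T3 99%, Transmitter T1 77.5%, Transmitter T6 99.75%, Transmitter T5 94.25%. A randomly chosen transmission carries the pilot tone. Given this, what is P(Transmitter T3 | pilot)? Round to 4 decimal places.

Taking complements, P(pilot | each) = Transmitter T3 0.01, Transmitter T1 0.225, Transmitter T6 0.0025, Transmitter T5 0.0575.
Unnormalized posteriors (prior × likelihood):
  Transmitter T3: 0.54 × 0.01 = 0.0054
  Transmitter T1: 0.28 × 0.225 = 0.063
  Transmitter T6: 0.12 × 0.0025 = 0.0003
  Transmitter T5: 0.06 × 0.0575 = 0.00345
Total = 0.07215.
P(Transmitter T3 | evidence) = 0.0054 / 0.07215 ≈ 0.0748.

0.0748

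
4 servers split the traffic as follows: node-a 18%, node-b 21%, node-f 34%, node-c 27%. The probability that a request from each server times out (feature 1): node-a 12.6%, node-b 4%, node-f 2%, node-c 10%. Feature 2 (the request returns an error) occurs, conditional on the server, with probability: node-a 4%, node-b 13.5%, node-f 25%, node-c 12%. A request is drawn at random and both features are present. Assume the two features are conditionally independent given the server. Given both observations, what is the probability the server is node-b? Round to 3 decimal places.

By Bayes' rule, posterior ∝ prior × likelihood:
  node-a: 0.18 × 0.126 × 0.04 = 0.0009072
  node-b: 0.21 × 0.04 × 0.135 = 0.001134
  node-f: 0.34 × 0.02 × 0.25 = 0.0017
  node-c: 0.27 × 0.1 × 0.12 = 0.00324
Total = 0.0069812.
P(node-b | evidence) = 0.001134 / 0.0069812 ≈ 0.162.

0.162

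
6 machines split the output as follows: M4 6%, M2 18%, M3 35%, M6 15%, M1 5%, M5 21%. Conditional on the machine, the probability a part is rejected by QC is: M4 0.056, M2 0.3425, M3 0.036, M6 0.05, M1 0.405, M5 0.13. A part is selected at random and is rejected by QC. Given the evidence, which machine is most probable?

M2

Prior × likelihood for each hypothesis:
  M4: 0.06 × 0.056 = 0.00336
  M2: 0.18 × 0.3425 = 0.06165
  M3: 0.35 × 0.036 = 0.0126
  M6: 0.15 × 0.05 = 0.0075
  M1: 0.05 × 0.405 = 0.02025
  M5: 0.21 × 0.13 = 0.0273
Total = 0.13266.
Largest term belongs to M2, so M2 is most probable.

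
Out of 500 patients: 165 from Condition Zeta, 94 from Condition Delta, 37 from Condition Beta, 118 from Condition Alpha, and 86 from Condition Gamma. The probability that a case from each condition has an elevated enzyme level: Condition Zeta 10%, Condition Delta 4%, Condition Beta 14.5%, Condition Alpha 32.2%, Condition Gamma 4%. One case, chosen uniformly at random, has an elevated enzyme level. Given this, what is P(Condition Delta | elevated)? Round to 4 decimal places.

By Bayes' rule, posterior ∝ prior × likelihood:
  Condition Zeta: 0.33 × 0.1 = 0.033
  Condition Delta: 0.188 × 0.04 = 0.00752
  Condition Beta: 0.074 × 0.145 = 0.01073
  Condition Alpha: 0.236 × 0.322 = 0.075992
  Condition Gamma: 0.172 × 0.04 = 0.00688
Normalizing constant = 0.134122.
P(Condition Delta | evidence) = 0.00752 / 0.134122 ≈ 0.0561.

0.0561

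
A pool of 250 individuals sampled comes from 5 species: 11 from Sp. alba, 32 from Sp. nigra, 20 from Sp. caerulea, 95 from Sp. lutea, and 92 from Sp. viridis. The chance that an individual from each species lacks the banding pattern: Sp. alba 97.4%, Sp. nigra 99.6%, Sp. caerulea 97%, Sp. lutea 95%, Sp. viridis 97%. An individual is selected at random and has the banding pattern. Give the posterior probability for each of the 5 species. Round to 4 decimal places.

Taking complements, P(banded | each) = Sp. alba 0.026, Sp. nigra 0.004, Sp. caerulea 0.03, Sp. lutea 0.05, Sp. viridis 0.03.
Unnormalized posteriors (prior × likelihood):
  Sp. alba: 0.044 × 0.026 = 0.001144
  Sp. nigra: 0.128 × 0.004 = 0.000512
  Sp. caerulea: 0.08 × 0.03 = 0.0024
  Sp. lutea: 0.38 × 0.05 = 0.019
  Sp. viridis: 0.368 × 0.03 = 0.01104
Total = 0.034096.
P(Sp. alba | banded) = 0.001144/0.034096 ≈ 0.0336
P(Sp. nigra | banded) = 0.000512/0.034096 ≈ 0.0150
P(Sp. caerulea | banded) = 0.0024/0.034096 ≈ 0.0704
P(Sp. lutea | banded) = 0.019/0.034096 ≈ 0.5573
P(Sp. viridis | banded) = 0.01104/0.034096 ≈ 0.3238
(Check: 0.0336+0.0150+0.0704+0.5573+0.3238 = 1.0001.)

Sp. alba 0.0336, Sp. nigra 0.0150, Sp. caerulea 0.0704, Sp. lutea 0.5573, Sp. viridis 0.3238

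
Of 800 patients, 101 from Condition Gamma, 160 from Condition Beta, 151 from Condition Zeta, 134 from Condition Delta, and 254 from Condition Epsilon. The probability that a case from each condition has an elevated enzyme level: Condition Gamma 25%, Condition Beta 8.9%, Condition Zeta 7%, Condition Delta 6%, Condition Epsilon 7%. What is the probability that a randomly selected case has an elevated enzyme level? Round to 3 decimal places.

Compute prior × likelihood for every hypothesis:
  Condition Gamma: 0.12625 × 0.25 = 0.0315625
  Condition Beta: 0.2 × 0.089 = 0.0178
  Condition Zeta: 0.18875 × 0.07 = 0.0132125
  Condition Delta: 0.1675 × 0.06 = 0.01005
  Condition Epsilon: 0.3175 × 0.07 = 0.022225
P(elevated) = 0.0315625 + 0.0178 + 0.0132125 + 0.01005 + 0.022225 = 0.09485 → 0.095.

0.095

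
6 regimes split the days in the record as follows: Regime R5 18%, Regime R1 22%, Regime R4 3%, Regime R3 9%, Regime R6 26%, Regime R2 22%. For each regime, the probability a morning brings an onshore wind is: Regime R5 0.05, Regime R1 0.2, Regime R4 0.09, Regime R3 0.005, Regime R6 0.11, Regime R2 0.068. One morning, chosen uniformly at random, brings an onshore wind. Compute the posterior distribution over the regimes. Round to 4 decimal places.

By Bayes' rule, posterior ∝ prior × likelihood:
  Regime R5: 0.18 × 0.05 = 0.009
  Regime R1: 0.22 × 0.2 = 0.044
  Regime R4: 0.03 × 0.09 = 0.0027
  Regime R3: 0.09 × 0.005 = 0.00045
  Regime R6: 0.26 × 0.11 = 0.0286
  Regime R2: 0.22 × 0.068 = 0.01496
Normalizing constant = 0.09971.
P(Regime R5 | onshore) = 0.009/0.09971 ≈ 0.0903
P(Regime R1 | onshore) = 0.044/0.09971 ≈ 0.4413
P(Regime R4 | onshore) = 0.0027/0.09971 ≈ 0.0271
P(Regime R3 | onshore) = 0.00045/0.09971 ≈ 0.0045
P(Regime R6 | onshore) = 0.0286/0.09971 ≈ 0.2868
P(Regime R2 | onshore) = 0.01496/0.09971 ≈ 0.1500

Regime R5 0.0903, Regime R1 0.4413, Regime R4 0.0271, Regime R3 0.0045, Regime R6 0.2868, Regime R2 0.1500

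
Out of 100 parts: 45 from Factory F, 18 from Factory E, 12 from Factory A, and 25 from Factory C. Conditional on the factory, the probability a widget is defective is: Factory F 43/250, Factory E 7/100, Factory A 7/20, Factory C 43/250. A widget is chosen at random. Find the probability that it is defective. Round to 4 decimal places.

0.1750

Unnormalized posteriors (prior × likelihood):
  Factory F: 0.45 × 0.172 = 0.0774
  Factory E: 0.18 × 0.07 = 0.0126
  Factory A: 0.12 × 0.35 = 0.042
  Factory C: 0.25 × 0.172 = 0.043
P(defective) = 0.0774 + 0.0126 + 0.042 + 0.043 = 0.175 → 0.1750.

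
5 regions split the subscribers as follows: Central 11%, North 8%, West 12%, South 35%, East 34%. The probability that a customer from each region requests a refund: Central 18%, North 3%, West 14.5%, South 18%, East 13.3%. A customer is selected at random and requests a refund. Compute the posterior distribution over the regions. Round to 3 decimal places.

Prior × likelihood for each hypothesis:
  Central: 0.11 × 0.18 = 0.0198
  North: 0.08 × 0.03 = 0.0024
  West: 0.12 × 0.145 = 0.0174
  South: 0.35 × 0.18 = 0.063
  East: 0.34 × 0.133 = 0.04522
Total = 0.14782.
P(Central | refund) = 0.0198/0.14782 ≈ 0.134
P(North | refund) = 0.0024/0.14782 ≈ 0.016
P(West | refund) = 0.0174/0.14782 ≈ 0.118
P(South | refund) = 0.063/0.14782 ≈ 0.426
P(East | refund) = 0.04522/0.14782 ≈ 0.306

Central 0.134, North 0.016, West 0.118, South 0.426, East 0.306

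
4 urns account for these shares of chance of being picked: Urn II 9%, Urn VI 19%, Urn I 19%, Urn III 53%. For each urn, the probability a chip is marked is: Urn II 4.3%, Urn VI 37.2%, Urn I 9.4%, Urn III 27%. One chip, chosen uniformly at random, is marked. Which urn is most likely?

Prior × likelihood for each hypothesis:
  Urn II: 0.09 × 0.043 = 0.00387
  Urn VI: 0.19 × 0.372 = 0.07068
  Urn I: 0.19 × 0.094 = 0.01786
  Urn III: 0.53 × 0.27 = 0.1431
Normalizing constant = 0.23551.
Largest term belongs to Urn III, so Urn III is most probable.

Urn III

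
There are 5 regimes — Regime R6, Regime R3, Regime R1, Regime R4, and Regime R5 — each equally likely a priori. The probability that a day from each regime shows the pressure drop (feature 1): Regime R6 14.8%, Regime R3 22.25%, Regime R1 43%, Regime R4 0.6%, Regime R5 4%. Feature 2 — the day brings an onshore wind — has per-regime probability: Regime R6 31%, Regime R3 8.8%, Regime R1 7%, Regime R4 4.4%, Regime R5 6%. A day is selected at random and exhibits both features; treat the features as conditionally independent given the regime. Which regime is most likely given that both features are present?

Regime R6

With a uniform prior (1/5 each), posterior ∝ likelihood:
  Regime R6: 0.148 × 0.31 = 0.04588
  Regime R3: 0.2225 × 0.088 = 0.01958
  Regime R1: 0.43 × 0.07 = 0.0301
  Regime R4: 0.006 × 0.044 = 0.000264
  Regime R5: 0.04 × 0.06 = 0.0024
Sum = 0.098224.
Largest term belongs to Regime R6, so Regime R6 is most probable.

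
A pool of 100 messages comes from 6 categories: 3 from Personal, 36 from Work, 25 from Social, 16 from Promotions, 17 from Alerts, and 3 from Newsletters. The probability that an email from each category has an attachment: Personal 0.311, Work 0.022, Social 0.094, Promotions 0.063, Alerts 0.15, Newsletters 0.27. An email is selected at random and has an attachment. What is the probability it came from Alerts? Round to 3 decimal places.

Unnormalized posteriors (prior × likelihood):
  Personal: 0.03 × 0.311 = 0.00933
  Work: 0.36 × 0.022 = 0.00792
  Social: 0.25 × 0.094 = 0.0235
  Promotions: 0.16 × 0.063 = 0.01008
  Alerts: 0.17 × 0.15 = 0.0255
  Newsletters: 0.03 × 0.27 = 0.0081
Total = 0.08443.
P(Alerts | evidence) = 0.0255 / 0.08443 ≈ 0.302.

0.302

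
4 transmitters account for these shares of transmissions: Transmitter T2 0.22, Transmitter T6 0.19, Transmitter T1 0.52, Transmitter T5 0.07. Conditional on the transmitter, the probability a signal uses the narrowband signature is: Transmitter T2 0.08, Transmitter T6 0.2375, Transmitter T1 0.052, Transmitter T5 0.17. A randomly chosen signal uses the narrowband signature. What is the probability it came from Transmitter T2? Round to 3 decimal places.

0.173

By Bayes' rule, posterior ∝ prior × likelihood:
  Transmitter T2: 0.22 × 0.08 = 0.0176
  Transmitter T6: 0.19 × 0.2375 = 0.045125
  Transmitter T1: 0.52 × 0.052 = 0.02704
  Transmitter T5: 0.07 × 0.17 = 0.0119
Normalizing constant = 0.101665.
P(Transmitter T2 | evidence) = 0.0176 / 0.101665 ≈ 0.173.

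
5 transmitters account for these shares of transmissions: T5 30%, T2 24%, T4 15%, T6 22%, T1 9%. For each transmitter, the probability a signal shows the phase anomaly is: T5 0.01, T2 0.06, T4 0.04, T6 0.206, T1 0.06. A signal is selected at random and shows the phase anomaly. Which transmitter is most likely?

T6

Compute prior × likelihood for every hypothesis:
  T5: 0.3 × 0.01 = 0.003
  T2: 0.24 × 0.06 = 0.0144
  T4: 0.15 × 0.04 = 0.006
  T6: 0.22 × 0.206 = 0.04532
  T1: 0.09 × 0.06 = 0.0054
Sum = 0.07412.
Largest term belongs to T6, so T6 is most probable.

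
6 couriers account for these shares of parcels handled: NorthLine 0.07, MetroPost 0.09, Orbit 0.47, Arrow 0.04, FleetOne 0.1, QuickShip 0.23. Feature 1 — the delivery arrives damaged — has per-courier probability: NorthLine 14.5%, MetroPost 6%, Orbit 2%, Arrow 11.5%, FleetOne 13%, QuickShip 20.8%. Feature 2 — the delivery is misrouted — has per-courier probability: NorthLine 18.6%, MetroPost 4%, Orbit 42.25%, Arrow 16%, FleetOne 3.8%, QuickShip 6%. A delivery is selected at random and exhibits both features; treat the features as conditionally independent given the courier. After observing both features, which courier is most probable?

Compute prior × likelihood for every hypothesis:
  NorthLine: 0.07 × 0.145 × 0.186 = 0.0018879
  MetroPost: 0.09 × 0.06 × 0.04 = 0.000216
  Orbit: 0.47 × 0.02 × 0.4225 = 0.0039715
  Arrow: 0.04 × 0.115 × 0.16 = 0.000736
  FleetOne: 0.1 × 0.13 × 0.038 = 0.000494
  QuickShip: 0.23 × 0.208 × 0.06 = 0.0028704
Sum = 0.0101758.
Largest term belongs to Orbit, so Orbit is most probable.

Orbit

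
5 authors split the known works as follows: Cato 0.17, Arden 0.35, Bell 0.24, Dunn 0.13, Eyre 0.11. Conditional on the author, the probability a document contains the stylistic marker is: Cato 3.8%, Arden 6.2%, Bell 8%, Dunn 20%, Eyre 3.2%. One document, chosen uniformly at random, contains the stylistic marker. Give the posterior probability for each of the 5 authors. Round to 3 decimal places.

Unnormalized posteriors (prior × likelihood):
  Cato: 0.17 × 0.038 = 0.00646
  Arden: 0.35 × 0.062 = 0.0217
  Bell: 0.24 × 0.08 = 0.0192
  Dunn: 0.13 × 0.2 = 0.026
  Eyre: 0.11 × 0.032 = 0.00352
Total = 0.07688.
P(Cato | marker) = 0.00646/0.07688 ≈ 0.084
P(Arden | marker) = 0.0217/0.07688 ≈ 0.282
P(Bell | marker) = 0.0192/0.07688 ≈ 0.250
P(Dunn | marker) = 0.026/0.07688 ≈ 0.338
P(Eyre | marker) = 0.00352/0.07688 ≈ 0.046
(Check: 0.084+0.282+0.250+0.338+0.046 = 1.000.)

Cato 0.084, Arden 0.282, Bell 0.250, Dunn 0.338, Eyre 0.046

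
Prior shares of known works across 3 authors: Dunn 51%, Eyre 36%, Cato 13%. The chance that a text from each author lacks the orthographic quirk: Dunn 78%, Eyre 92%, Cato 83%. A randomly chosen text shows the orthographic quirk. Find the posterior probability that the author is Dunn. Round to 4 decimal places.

Taking complements, P(quirk | each) = Dunn 0.22, Eyre 0.08, Cato 0.17.
Prior × likelihood for each hypothesis:
  Dunn: 0.51 × 0.22 = 0.1122
  Eyre: 0.36 × 0.08 = 0.0288
  Cato: 0.13 × 0.17 = 0.0221
Normalizing constant = 0.1631.
P(Dunn | evidence) = 0.1122 / 0.1631 ≈ 0.6879.

0.6879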